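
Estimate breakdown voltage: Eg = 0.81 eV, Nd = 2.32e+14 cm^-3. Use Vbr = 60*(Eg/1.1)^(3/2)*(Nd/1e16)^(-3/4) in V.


Step 1: Eg/1.1 = 0.81/1.1 = 0.736364
Step 2: (Eg/1.1)^1.5 = 0.736364^1.5 = 0.631886
Step 3: (Nd/1e16)^(-0.75) = (0.0232)^(-0.75) = 16.822247
Step 4: Vbr = 60 * 0.631886 * 16.822247 = 637.8 V

637.8


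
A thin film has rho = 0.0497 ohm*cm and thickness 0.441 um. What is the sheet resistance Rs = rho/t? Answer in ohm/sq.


Step 1: Convert thickness to cm: t = 0.441 um = 4.4100e-05 cm
Step 2: Rs = rho / t = 0.0497 / 4.4100e-05
Step 3: Rs = 1127.0 ohm/sq

1127.0


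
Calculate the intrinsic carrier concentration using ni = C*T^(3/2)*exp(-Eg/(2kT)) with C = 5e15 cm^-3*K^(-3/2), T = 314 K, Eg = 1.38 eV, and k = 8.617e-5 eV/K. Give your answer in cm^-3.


Step 1: Compute kT = 8.617e-5 * 314 = 0.02705738 eV
Step 2: Exponent = -Eg/(2kT) = -1.38/(2*0.02705738) = -25.50136
Step 3: T^(3/2) = 314^1.5 = 5564.09
Step 4: ni = 5e15 * 5564.09 * exp(-25.50136) = 2.34e+08 cm^-3

2.34e+08


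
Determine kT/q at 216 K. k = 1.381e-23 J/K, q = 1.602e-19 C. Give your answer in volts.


Step 1: kT = 1.381e-23 * 216 = 2.98296e-21 J
Step 2: Vt = kT/q = 2.98296e-21 / 1.602e-19
Step 3: Vt = 0.01862 V

0.01862


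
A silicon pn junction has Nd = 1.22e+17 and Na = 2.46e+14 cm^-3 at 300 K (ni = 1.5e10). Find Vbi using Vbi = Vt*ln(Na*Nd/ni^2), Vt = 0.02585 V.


Step 1: Compute Na*Nd/ni^2 = 2.46e+14 * 1.22e+17 / (1.5e10)^2 = 1.3339e+11
Step 2: ln(1.3339e+11) = 25.6165
Step 3: Vbi = 0.02585 * 25.6165 = 0.662 V

0.662


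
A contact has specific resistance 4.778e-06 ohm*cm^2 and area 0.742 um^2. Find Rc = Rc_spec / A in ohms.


Step 1: Convert area to cm^2: 0.742 um^2 = 7.4200e-09 cm^2
Step 2: Rc = Rc_spec / A = 4.778e-06 / 7.4200e-09
Step 3: Rc = 6.44e+02 ohms

6.44e+02


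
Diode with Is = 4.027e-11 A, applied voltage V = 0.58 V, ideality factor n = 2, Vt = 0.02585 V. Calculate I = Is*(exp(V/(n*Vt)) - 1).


Step 1: V/(n*Vt) = 0.58/(2*0.02585) = 11.2186
Step 2: exp(11.2186) = 7.4503e+04
Step 3: I = 4.027e-11 * (7.4503e+04 - 1) = 3.00e-06 A

3.00e-06


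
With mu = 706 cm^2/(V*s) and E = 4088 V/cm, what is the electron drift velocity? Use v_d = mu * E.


Step 1: v_d = mu * E
Step 2: v_d = 706 * 4088 = 2886128
Step 3: v_d = 2.89e+06 cm/s

2.89e+06


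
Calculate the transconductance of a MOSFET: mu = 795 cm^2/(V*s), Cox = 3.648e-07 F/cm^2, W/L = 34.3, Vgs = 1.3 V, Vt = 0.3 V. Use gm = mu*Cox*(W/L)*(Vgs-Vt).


Step 1: Vov = Vgs - Vt = 1.3 - 0.3 = 1.0 V
Step 2: gm = mu * Cox * (W/L) * Vov
Step 3: gm = 795 * 3.648e-07 * 34.3 * 1.0 = 9.95e-03 S

9.95e-03


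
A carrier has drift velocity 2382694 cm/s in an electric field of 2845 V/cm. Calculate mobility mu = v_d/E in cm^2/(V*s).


Step 1: mu = v_d / E
Step 2: mu = 2382694 / 2845
Step 3: mu = 837.5 cm^2/(V*s)

837.5


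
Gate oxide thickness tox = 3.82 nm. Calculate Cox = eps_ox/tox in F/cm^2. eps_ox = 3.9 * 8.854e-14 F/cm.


Step 1: eps_ox = 3.9 * 8.854e-14 = 3.45306e-13 F/cm
Step 2: tox in cm = 3.82 nm * 1e-7 = 3.8200e-07 cm
Step 3: Cox = 3.45306e-13 / 3.8200e-07 = 9.04e-07 F/cm^2

9.04e-07


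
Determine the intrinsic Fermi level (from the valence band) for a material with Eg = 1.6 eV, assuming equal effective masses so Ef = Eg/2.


Step 1: For an intrinsic semiconductor, the Fermi level sits at midgap.
Step 2: Ef = Eg / 2 = 1.6 / 2 = 0.8 eV

0.8


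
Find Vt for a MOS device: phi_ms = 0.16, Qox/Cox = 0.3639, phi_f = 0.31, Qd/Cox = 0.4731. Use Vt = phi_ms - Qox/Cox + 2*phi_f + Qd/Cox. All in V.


Step 1: Vt = phi_ms - Qox/Cox + 2*phi_f + Qd/Cox
Step 2: Vt = 0.16 - 0.3639 + 2*0.31 + 0.4731
Step 3: Vt = 0.16 - 0.3639 + 0.62 + 0.4731
Step 4: Vt = 0.8892 V

0.8892


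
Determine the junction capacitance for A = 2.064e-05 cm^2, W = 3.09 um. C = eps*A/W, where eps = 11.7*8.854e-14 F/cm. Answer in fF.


Step 1: eps_Si = 11.7 * 8.854e-14 = 1.035918e-12 F/cm
Step 2: W in cm = 3.09 * 1e-4 = 3.09e-04 cm
Step 3: C = 1.035918e-12 * 2.064e-05 / 3.09e-04 = 6.919530e-14 F
Step 4: C = 69.2 fF

69.2


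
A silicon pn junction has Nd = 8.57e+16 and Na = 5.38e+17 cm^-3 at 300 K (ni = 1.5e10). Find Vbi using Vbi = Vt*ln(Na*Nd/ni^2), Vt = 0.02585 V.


Step 1: Compute Na*Nd/ni^2 = 5.38e+17 * 8.57e+16 / (1.5e10)^2 = 2.0492e+14
Step 2: ln(2.0492e+14) = 32.9536
Step 3: Vbi = 0.02585 * 32.9536 = 0.852 V

0.852


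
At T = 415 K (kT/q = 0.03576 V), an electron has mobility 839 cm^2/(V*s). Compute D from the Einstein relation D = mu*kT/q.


Step 1: D = mu * (kT/q)
Step 2: D = 839 * 0.03576
Step 3: D = 30.0 cm^2/s

30.0


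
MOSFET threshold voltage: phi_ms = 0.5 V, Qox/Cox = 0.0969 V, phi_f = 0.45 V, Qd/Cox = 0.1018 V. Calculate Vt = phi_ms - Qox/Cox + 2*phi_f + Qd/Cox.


Step 1: Vt = phi_ms - Qox/Cox + 2*phi_f + Qd/Cox
Step 2: Vt = 0.5 - 0.0969 + 2*0.45 + 0.1018
Step 3: Vt = 0.5 - 0.0969 + 0.9 + 0.1018
Step 4: Vt = 1.4049 V

1.4049


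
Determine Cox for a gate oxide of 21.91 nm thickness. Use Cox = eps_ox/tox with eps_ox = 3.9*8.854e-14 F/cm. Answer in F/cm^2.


Step 1: eps_ox = 3.9 * 8.854e-14 = 3.45306e-13 F/cm
Step 2: tox in cm = 21.91 nm * 1e-7 = 2.1910e-06 cm
Step 3: Cox = 3.45306e-13 / 2.1910e-06 = 1.58e-07 F/cm^2

1.58e-07


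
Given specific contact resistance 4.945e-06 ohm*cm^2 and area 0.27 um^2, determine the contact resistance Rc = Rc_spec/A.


Step 1: Convert area to cm^2: 0.27 um^2 = 2.7000e-09 cm^2
Step 2: Rc = Rc_spec / A = 4.945e-06 / 2.7000e-09
Step 3: Rc = 1.83e+03 ohms

1.83e+03


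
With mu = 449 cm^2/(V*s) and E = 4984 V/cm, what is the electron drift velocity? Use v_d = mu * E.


Step 1: v_d = mu * E
Step 2: v_d = 449 * 4984 = 2237816
Step 3: v_d = 2.24e+06 cm/s

2.24e+06


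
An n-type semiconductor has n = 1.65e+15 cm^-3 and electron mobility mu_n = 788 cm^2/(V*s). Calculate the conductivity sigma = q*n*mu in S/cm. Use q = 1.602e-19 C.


Step 1: sigma = q * n * mu
Step 2: sigma = 1.602e-19 * 1.65e+15 * 788
Step 3: sigma = 2.083e-01 S/cm

2.083e-01


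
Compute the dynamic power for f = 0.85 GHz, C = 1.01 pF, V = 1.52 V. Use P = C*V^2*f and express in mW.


Step 1: V^2 = 1.52^2 = 2.3104 V^2
Step 2: P = C*V^2*f = 1.01e-12 F * 2.3104 * 0.85e9 Hz
Step 3: P = 1.9834784e-03 W
Step 4: P = 1.983 mW

1.983


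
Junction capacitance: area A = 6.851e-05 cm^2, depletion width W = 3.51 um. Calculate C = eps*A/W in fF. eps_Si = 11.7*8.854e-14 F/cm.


Step 1: eps_Si = 11.7 * 8.854e-14 = 1.035918e-12 F/cm
Step 2: W in cm = 3.51 * 1e-4 = 3.51e-04 cm
Step 3: C = 1.035918e-12 * 6.851e-05 / 3.51e-04 = 2.021958e-13 F
Step 4: C = 202.2 fF

202.2


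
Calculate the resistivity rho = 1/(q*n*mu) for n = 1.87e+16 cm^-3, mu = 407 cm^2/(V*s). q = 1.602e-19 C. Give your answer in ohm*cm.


Step 1: sigma = q * n * mu = 1.602e-19 * 1.87e+16 * 407 = 1.21927e+00 S/cm
Step 2: rho = 1 / sigma = 1 / 1.21927e+00 = 0.8202 ohm*cm

0.8202


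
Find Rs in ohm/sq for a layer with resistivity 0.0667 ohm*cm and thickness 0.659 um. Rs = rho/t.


Step 1: Convert thickness to cm: t = 0.659 um = 6.5900e-05 cm
Step 2: Rs = rho / t = 0.0667 / 6.5900e-05
Step 3: Rs = 1012.1 ohm/sq

1012.1


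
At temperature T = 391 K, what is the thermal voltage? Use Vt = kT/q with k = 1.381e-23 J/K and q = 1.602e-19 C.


Step 1: kT = 1.381e-23 * 391 = 5.39971e-21 J
Step 2: Vt = kT/q = 5.39971e-21 / 1.602e-19
Step 3: Vt = 0.03371 V

0.03371


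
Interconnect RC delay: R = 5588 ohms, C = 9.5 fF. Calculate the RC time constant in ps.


Step 1: tau = R * C
Step 2: tau = 5588 * 9.5 fF = 5588 * 9.5e-15 F
Step 3: tau = 5.3086e-11 s = 53.086 ps

53.086


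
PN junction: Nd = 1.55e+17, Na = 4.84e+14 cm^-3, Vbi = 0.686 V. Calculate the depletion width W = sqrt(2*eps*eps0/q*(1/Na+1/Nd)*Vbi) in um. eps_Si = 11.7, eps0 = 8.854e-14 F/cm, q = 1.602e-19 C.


Step 1: 1/Na + 1/Nd = 1/4.84e+14 + 1/1.55e+17 = 2.07257e-15
Step 2: 2*eps*eps0/q = 2*11.7*8.854e-14/1.602e-19 = 1.293281e+07
Step 3: W^2 = 1.293281e+07 * 2.07257e-15 * 0.686 = 1.83876e-08
Step 4: W = sqrt(1.83876e-08) = 1.356e-04 cm = 1.356 um

1.356


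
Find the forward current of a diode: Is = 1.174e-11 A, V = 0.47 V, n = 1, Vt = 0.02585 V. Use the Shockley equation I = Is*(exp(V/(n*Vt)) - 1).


Step 1: V/(n*Vt) = 0.47/(1*0.02585) = 18.1818
Step 2: exp(18.1818) = 7.8751e+07
Step 3: I = 1.174e-11 * (7.8751e+07 - 1) = 9.25e-04 A

9.25e-04


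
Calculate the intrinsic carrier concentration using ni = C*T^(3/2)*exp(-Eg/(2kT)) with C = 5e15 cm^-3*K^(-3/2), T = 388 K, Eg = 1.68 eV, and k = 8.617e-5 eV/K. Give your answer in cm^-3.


Step 1: Compute kT = 8.617e-5 * 388 = 0.03343396 eV
Step 2: Exponent = -Eg/(2kT) = -1.68/(2*0.03343396) = -25.12416
Step 3: T^(3/2) = 388^1.5 = 7642.71
Step 4: ni = 5e15 * 7642.71 * exp(-25.12416) = 4.69e+08 cm^-3

4.69e+08


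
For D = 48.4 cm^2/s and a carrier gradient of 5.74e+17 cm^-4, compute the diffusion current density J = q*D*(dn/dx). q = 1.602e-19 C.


Step 1: J = q * D * (dn/dx)
Step 2: J = 1.602e-19 * 48.4 * 5.74e+17
Step 3: J = 4.45e+00 A/cm^2

4.45e+00


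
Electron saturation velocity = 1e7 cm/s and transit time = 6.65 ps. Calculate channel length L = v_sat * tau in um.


Step 1: tau in seconds = 6.65 ps * 1e-12 = 6.6500e-12 s
Step 2: L = v_sat * tau = 1e7 * 6.6500e-12 = 6.6500e-05 cm
Step 3: L in um = 6.6500e-05 * 1e4 = 0.665 um

0.665


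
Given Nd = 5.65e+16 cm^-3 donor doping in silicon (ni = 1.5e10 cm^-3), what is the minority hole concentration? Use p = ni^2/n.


Step 1: Since Nd >> ni, n ≈ Nd = 5.65e+16 cm^-3
Step 2: p = ni^2 / n = (1.5e10)^2 / 5.65e+16
Step 3: p = 2.25e20 / 5.65e+16 = 3.98e+03 cm^-3

3.98e+03


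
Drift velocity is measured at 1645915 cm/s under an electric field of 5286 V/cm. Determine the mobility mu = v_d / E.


Step 1: mu = v_d / E
Step 2: mu = 1645915 / 5286
Step 3: mu = 311.37 cm^2/(V*s)

311.37


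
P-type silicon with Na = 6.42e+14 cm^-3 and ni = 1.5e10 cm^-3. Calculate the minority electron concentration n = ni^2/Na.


Step 1: Majority hole concentration p ≈ Na = 6.42e+14 cm^-3
Step 2: n = ni^2 / Na = (1.5e10)^2 / 6.42e+14
Step 3: n = 3.50e+05 cm^-3

3.50e+05


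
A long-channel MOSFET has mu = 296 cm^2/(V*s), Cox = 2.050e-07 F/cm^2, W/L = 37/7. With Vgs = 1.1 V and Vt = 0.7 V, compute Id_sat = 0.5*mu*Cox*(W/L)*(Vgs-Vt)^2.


Step 1: Overdrive voltage Vov = Vgs - Vt = 1.1 - 0.7 = 0.4 V
Step 2: W/L = 37/7 = 5.28571
Step 3: Id = 0.5 * 296 * 2.050e-07 * 5.28571 * 0.4^2
Step 4: Id = 2.57e-05 A

2.57e-05


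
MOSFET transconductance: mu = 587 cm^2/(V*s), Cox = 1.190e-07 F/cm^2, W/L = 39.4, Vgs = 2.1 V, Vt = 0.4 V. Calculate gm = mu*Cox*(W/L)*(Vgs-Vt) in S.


Step 1: Vov = Vgs - Vt = 2.1 - 0.4 = 1.7 V
Step 2: gm = mu * Cox * (W/L) * Vov
Step 3: gm = 587 * 1.190e-07 * 39.4 * 1.7 = 4.68e-03 S

4.68e-03


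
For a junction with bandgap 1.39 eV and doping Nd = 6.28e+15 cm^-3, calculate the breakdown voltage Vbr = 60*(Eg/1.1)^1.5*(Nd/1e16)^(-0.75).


Step 1: Eg/1.1 = 1.39/1.1 = 1.263636
Step 2: (Eg/1.1)^1.5 = 1.263636^1.5 = 1.420473
Step 3: (Nd/1e16)^(-0.75) = (0.628)^(-0.75) = 1.417523
Step 4: Vbr = 60 * 1.420473 * 1.417523 = 120.8 V

120.8


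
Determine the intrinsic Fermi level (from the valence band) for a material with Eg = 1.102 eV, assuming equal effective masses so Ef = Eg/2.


Step 1: For an intrinsic semiconductor, the Fermi level sits at midgap.
Step 2: Ef = Eg / 2 = 1.102 / 2 = 0.551 eV

0.551


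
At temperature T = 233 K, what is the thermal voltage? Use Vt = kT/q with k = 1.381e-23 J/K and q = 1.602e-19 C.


Step 1: kT = 1.381e-23 * 233 = 3.21773e-21 J
Step 2: Vt = kT/q = 3.21773e-21 / 1.602e-19
Step 3: Vt = 0.02009 V

0.02009


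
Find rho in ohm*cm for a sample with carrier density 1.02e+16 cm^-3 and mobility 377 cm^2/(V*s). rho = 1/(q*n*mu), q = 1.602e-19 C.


Step 1: sigma = q * n * mu = 1.602e-19 * 1.02e+16 * 377 = 6.16033e-01 S/cm
Step 2: rho = 1 / sigma = 1 / 6.16033e-01 = 1.623 ohm*cm

1.623


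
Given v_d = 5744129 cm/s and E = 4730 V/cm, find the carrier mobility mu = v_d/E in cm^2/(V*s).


Step 1: mu = v_d / E
Step 2: mu = 5744129 / 4730
Step 3: mu = 1214.4 cm^2/(V*s)

1214.4


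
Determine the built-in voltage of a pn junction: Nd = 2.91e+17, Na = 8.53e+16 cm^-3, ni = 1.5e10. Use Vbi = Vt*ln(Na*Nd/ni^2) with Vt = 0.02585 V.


Step 1: Compute Na*Nd/ni^2 = 8.53e+16 * 2.91e+17 / (1.5e10)^2 = 1.1032e+14
Step 2: ln(1.1032e+14) = 32.3344
Step 3: Vbi = 0.02585 * 32.3344 = 0.836 V

0.836


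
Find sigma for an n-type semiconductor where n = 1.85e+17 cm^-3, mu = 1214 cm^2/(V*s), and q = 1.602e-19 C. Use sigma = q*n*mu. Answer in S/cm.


Step 1: sigma = q * n * mu
Step 2: sigma = 1.602e-19 * 1.85e+17 * 1214
Step 3: sigma = 3.598e+01 S/cm

3.598e+01


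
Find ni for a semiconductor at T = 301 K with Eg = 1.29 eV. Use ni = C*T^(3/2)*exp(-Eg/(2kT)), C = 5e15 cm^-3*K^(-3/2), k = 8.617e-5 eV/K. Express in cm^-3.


Step 1: Compute kT = 8.617e-5 * 301 = 0.02593717 eV
Step 2: Exponent = -Eg/(2kT) = -1.29/(2*0.02593717) = -24.86779
Step 3: T^(3/2) = 301^1.5 = 5222.15
Step 4: ni = 5e15 * 5222.15 * exp(-24.86779) = 4.14e+08 cm^-3

4.14e+08


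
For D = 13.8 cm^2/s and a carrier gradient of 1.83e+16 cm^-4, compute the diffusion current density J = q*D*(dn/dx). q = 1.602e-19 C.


Step 1: J = q * D * (dn/dx)
Step 2: J = 1.602e-19 * 13.8 * 1.83e+16
Step 3: J = 4.05e-02 A/cm^2

4.05e-02


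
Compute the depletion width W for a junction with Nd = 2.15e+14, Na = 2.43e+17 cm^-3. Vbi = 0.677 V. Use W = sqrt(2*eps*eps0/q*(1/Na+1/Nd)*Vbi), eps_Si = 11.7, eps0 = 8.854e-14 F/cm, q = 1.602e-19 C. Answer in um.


Step 1: 1/Na + 1/Nd = 1/2.43e+17 + 1/2.15e+14 = 4.65528e-15
Step 2: 2*eps*eps0/q = 2*11.7*8.854e-14/1.602e-19 = 1.293281e+07
Step 3: W^2 = 1.293281e+07 * 4.65528e-15 * 0.677 = 4.07594e-08
Step 4: W = sqrt(4.07594e-08) = 2.019e-04 cm = 2.019 um

2.019


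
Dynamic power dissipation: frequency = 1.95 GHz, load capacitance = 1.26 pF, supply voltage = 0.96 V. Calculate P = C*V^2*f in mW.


Step 1: V^2 = 0.96^2 = 0.9216 V^2
Step 2: P = C*V^2*f = 1.26e-12 F * 0.9216 * 1.95e9 Hz
Step 3: P = 2.2643712e-03 W
Step 4: P = 2.264 mW

2.264


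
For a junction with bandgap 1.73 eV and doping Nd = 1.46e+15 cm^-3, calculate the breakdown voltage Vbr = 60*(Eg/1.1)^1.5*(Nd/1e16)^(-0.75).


Step 1: Eg/1.1 = 1.73/1.1 = 1.572727
Step 2: (Eg/1.1)^1.5 = 1.572727^1.5 = 1.972332
Step 3: (Nd/1e16)^(-0.75) = (0.146)^(-0.75) = 4.233849
Step 4: Vbr = 60 * 1.972332 * 4.233849 = 501.0 V

501.0


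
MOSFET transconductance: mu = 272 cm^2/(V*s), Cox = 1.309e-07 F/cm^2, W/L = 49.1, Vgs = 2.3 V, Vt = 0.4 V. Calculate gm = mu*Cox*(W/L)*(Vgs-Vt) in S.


Step 1: Vov = Vgs - Vt = 2.3 - 0.4 = 1.9 V
Step 2: gm = mu * Cox * (W/L) * Vov
Step 3: gm = 272 * 1.309e-07 * 49.1 * 1.9 = 3.32e-03 S

3.32e-03


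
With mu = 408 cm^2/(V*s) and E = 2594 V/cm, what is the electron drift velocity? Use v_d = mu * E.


Step 1: v_d = mu * E
Step 2: v_d = 408 * 2594 = 1058352
Step 3: v_d = 1.06e+06 cm/s

1.06e+06


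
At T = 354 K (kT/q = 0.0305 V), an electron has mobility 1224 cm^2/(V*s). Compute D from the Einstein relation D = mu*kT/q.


Step 1: D = mu * (kT/q)
Step 2: D = 1224 * 0.0305
Step 3: D = 37.33 cm^2/s

37.33


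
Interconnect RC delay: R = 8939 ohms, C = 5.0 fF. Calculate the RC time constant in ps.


Step 1: tau = R * C
Step 2: tau = 8939 * 5.0 fF = 8939 * 5.0e-15 F
Step 3: tau = 4.4695e-11 s = 44.695 ps

44.695


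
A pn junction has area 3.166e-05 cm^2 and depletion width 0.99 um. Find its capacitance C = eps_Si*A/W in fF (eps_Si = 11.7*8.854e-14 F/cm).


Step 1: eps_Si = 11.7 * 8.854e-14 = 1.035918e-12 F/cm
Step 2: W in cm = 0.99 * 1e-4 = 9.90e-05 cm
Step 3: C = 1.035918e-12 * 3.166e-05 / 9.90e-05 = 3.312845e-13 F
Step 4: C = 331.28 fF

331.28


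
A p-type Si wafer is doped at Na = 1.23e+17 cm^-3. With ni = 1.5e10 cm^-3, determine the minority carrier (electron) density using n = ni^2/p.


Step 1: Majority hole concentration p ≈ Na = 1.23e+17 cm^-3
Step 2: n = ni^2 / Na = (1.5e10)^2 / 1.23e+17
Step 3: n = 1.83e+03 cm^-3

1.83e+03


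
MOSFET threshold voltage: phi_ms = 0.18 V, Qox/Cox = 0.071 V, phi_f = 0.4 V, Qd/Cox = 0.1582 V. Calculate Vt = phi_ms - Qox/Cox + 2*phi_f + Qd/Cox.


Step 1: Vt = phi_ms - Qox/Cox + 2*phi_f + Qd/Cox
Step 2: Vt = 0.18 - 0.071 + 2*0.4 + 0.1582
Step 3: Vt = 0.18 - 0.071 + 0.8 + 0.1582
Step 4: Vt = 1.0672 V

1.0672


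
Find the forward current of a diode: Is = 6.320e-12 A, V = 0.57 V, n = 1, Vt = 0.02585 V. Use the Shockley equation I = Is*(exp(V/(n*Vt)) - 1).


Step 1: V/(n*Vt) = 0.57/(1*0.02585) = 22.0503
Step 2: exp(22.0503) = 3.7698e+09
Step 3: I = 6.320e-12 * (3.7698e+09 - 1) = 2.38e-02 A

2.38e-02


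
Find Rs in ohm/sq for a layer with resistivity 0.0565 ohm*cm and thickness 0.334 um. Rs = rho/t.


Step 1: Convert thickness to cm: t = 0.334 um = 3.3400e-05 cm
Step 2: Rs = rho / t = 0.0565 / 3.3400e-05
Step 3: Rs = 1691.6 ohm/sq

1691.6


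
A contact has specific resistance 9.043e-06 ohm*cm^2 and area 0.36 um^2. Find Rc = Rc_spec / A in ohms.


Step 1: Convert area to cm^2: 0.36 um^2 = 3.6000e-09 cm^2
Step 2: Rc = Rc_spec / A = 9.043e-06 / 3.6000e-09
Step 3: Rc = 2.51e+03 ohms

2.51e+03


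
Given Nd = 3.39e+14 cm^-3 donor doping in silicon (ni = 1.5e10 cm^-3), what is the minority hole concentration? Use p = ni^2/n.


Step 1: Since Nd >> ni, n ≈ Nd = 3.39e+14 cm^-3
Step 2: p = ni^2 / n = (1.5e10)^2 / 3.39e+14
Step 3: p = 2.25e20 / 3.39e+14 = 6.64e+05 cm^-3

6.64e+05


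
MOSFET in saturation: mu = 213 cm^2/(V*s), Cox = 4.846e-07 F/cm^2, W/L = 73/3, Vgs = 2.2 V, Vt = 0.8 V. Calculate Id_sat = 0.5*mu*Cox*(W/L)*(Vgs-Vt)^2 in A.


Step 1: Overdrive voltage Vov = Vgs - Vt = 2.2 - 0.8 = 1.4 V
Step 2: W/L = 73/3 = 24.3333
Step 3: Id = 0.5 * 213 * 4.846e-07 * 24.3333 * 1.4^2
Step 4: Id = 2.46e-03 A

2.46e-03


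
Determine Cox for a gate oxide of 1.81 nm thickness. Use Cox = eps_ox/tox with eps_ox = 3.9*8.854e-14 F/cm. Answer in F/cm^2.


Step 1: eps_ox = 3.9 * 8.854e-14 = 3.45306e-13 F/cm
Step 2: tox in cm = 1.81 nm * 1e-7 = 1.8100e-07 cm
Step 3: Cox = 3.45306e-13 / 1.8100e-07 = 1.91e-06 F/cm^2

1.91e-06


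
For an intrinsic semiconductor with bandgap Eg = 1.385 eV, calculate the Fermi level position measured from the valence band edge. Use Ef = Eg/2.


Step 1: For an intrinsic semiconductor, the Fermi level sits at midgap.
Step 2: Ef = Eg / 2 = 1.385 / 2 = 0.6925 eV

0.6925


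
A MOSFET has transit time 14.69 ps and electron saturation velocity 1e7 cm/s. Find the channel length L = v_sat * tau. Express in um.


Step 1: tau in seconds = 14.69 ps * 1e-12 = 1.4690e-11 s
Step 2: L = v_sat * tau = 1e7 * 1.4690e-11 = 1.4690e-04 cm
Step 3: L in um = 1.4690e-04 * 1e4 = 1.469 um

1.469


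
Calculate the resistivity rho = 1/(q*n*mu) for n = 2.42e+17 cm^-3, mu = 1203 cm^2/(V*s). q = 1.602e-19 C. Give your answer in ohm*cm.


Step 1: sigma = q * n * mu = 1.602e-19 * 2.42e+17 * 1203 = 4.66384e+01 S/cm
Step 2: rho = 1 / sigma = 1 / 4.66384e+01 = 0.02144 ohm*cm

0.02144


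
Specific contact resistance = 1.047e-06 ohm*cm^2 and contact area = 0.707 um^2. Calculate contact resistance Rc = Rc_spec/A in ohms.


Step 1: Convert area to cm^2: 0.707 um^2 = 7.0700e-09 cm^2
Step 2: Rc = Rc_spec / A = 1.047e-06 / 7.0700e-09
Step 3: Rc = 1.48e+02 ohms

1.48e+02


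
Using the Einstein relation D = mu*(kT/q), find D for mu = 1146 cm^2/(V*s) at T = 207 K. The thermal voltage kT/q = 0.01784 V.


Step 1: D = mu * (kT/q)
Step 2: D = 1146 * 0.01784
Step 3: D = 20.44 cm^2/s

20.44


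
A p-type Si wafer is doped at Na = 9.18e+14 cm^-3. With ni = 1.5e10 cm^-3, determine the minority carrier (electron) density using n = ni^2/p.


Step 1: Majority hole concentration p ≈ Na = 9.18e+14 cm^-3
Step 2: n = ni^2 / Na = (1.5e10)^2 / 9.18e+14
Step 3: n = 2.45e+05 cm^-3

2.45e+05


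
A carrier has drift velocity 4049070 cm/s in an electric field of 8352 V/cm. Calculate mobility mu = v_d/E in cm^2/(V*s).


Step 1: mu = v_d / E
Step 2: mu = 4049070 / 8352
Step 3: mu = 484.8 cm^2/(V*s)

484.8


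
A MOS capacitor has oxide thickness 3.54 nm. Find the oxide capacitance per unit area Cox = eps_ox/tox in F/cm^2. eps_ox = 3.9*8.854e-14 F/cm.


Step 1: eps_ox = 3.9 * 8.854e-14 = 3.45306e-13 F/cm
Step 2: tox in cm = 3.54 nm * 1e-7 = 3.5400e-07 cm
Step 3: Cox = 3.45306e-13 / 3.5400e-07 = 9.75e-07 F/cm^2

9.75e-07


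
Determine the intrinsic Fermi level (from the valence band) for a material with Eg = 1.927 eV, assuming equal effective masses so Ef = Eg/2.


Step 1: For an intrinsic semiconductor, the Fermi level sits at midgap.
Step 2: Ef = Eg / 2 = 1.927 / 2 = 0.9635 eV

0.9635


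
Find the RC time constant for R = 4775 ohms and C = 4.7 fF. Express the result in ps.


Step 1: tau = R * C
Step 2: tau = 4775 * 4.7 fF = 4775 * 4.7e-15 F
Step 3: tau = 2.24425e-11 s = 22.4425 ps

22.4425


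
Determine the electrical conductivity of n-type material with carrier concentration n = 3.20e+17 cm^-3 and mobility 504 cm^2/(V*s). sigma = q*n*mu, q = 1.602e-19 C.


Step 1: sigma = q * n * mu
Step 2: sigma = 1.602e-19 * 3.20e+17 * 504
Step 3: sigma = 2.584e+01 S/cm

2.584e+01


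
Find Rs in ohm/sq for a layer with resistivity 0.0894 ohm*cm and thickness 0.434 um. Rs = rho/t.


Step 1: Convert thickness to cm: t = 0.434 um = 4.3400e-05 cm
Step 2: Rs = rho / t = 0.0894 / 4.3400e-05
Step 3: Rs = 2059.9 ohm/sq

2059.9


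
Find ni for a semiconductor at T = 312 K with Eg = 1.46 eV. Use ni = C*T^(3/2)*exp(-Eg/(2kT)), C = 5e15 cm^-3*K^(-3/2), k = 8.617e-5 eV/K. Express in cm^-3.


Step 1: Compute kT = 8.617e-5 * 312 = 0.02688504 eV
Step 2: Exponent = -Eg/(2kT) = -1.46/(2*0.02688504) = -27.15265
Step 3: T^(3/2) = 312^1.5 = 5511.02
Step 4: ni = 5e15 * 5511.02 * exp(-27.15265) = 4.45e+07 cm^-3

4.45e+07


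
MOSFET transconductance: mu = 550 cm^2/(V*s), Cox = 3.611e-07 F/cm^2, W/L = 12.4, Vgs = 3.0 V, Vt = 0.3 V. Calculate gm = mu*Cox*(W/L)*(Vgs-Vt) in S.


Step 1: Vov = Vgs - Vt = 3.0 - 0.3 = 2.7 V
Step 2: gm = mu * Cox * (W/L) * Vov
Step 3: gm = 550 * 3.611e-07 * 12.4 * 2.7 = 6.65e-03 S

6.65e-03


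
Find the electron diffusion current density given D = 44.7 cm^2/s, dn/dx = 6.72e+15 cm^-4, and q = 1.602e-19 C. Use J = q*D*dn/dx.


Step 1: J = q * D * (dn/dx)
Step 2: J = 1.602e-19 * 44.7 * 6.72e+15
Step 3: J = 4.81e-02 A/cm^2

4.81e-02


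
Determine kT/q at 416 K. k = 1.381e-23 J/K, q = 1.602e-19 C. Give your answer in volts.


Step 1: kT = 1.381e-23 * 416 = 5.74496e-21 J
Step 2: Vt = kT/q = 5.74496e-21 / 1.602e-19
Step 3: Vt = 0.03586 V

0.03586


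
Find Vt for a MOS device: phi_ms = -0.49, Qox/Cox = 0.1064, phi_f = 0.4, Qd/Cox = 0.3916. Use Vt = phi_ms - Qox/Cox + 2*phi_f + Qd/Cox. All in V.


Step 1: Vt = phi_ms - Qox/Cox + 2*phi_f + Qd/Cox
Step 2: Vt = -0.49 - 0.1064 + 2*0.4 + 0.3916
Step 3: Vt = -0.49 - 0.1064 + 0.8 + 0.3916
Step 4: Vt = 0.5952 V

0.5952


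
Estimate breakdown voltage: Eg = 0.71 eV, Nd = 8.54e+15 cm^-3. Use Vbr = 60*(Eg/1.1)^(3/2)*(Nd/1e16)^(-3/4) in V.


Step 1: Eg/1.1 = 0.71/1.1 = 0.645455
Step 2: (Eg/1.1)^1.5 = 0.645455^1.5 = 0.518560
Step 3: (Nd/1e16)^(-0.75) = (0.854)^(-0.75) = 1.125658
Step 4: Vbr = 60 * 0.518560 * 1.125658 = 35.0 V

35.0


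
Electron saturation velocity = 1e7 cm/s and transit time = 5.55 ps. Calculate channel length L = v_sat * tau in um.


Step 1: tau in seconds = 5.55 ps * 1e-12 = 5.5500e-12 s
Step 2: L = v_sat * tau = 1e7 * 5.5500e-12 = 5.5500e-05 cm
Step 3: L in um = 5.5500e-05 * 1e4 = 0.555 um

0.555


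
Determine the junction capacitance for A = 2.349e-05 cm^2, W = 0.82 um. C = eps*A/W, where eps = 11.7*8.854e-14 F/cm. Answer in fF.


Step 1: eps_Si = 11.7 * 8.854e-14 = 1.035918e-12 F/cm
Step 2: W in cm = 0.82 * 1e-4 = 8.20e-05 cm
Step 3: C = 1.035918e-12 * 2.349e-05 / 8.20e-05 = 2.967526e-13 F
Step 4: C = 296.75 fF

296.75


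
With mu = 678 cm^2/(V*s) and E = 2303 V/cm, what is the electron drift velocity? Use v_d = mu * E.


Step 1: v_d = mu * E
Step 2: v_d = 678 * 2303 = 1561434
Step 3: v_d = 1.56e+06 cm/s

1.56e+06


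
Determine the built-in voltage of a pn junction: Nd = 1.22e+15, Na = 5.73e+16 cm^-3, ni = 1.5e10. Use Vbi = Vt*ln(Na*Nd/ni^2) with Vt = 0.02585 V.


Step 1: Compute Na*Nd/ni^2 = 5.73e+16 * 1.22e+15 / (1.5e10)^2 = 3.1069e+11
Step 2: ln(3.1069e+11) = 26.4621
Step 3: Vbi = 0.02585 * 26.4621 = 0.684 V

0.684


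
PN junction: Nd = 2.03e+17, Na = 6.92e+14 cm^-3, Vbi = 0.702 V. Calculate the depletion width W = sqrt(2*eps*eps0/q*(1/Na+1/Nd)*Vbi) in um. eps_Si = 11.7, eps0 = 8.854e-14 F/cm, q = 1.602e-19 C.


Step 1: 1/Na + 1/Nd = 1/6.92e+14 + 1/2.03e+17 = 1.45001e-15
Step 2: 2*eps*eps0/q = 2*11.7*8.854e-14/1.602e-19 = 1.293281e+07
Step 3: W^2 = 1.293281e+07 * 1.45001e-15 * 0.702 = 1.31644e-08
Step 4: W = sqrt(1.31644e-08) = 1.147e-04 cm = 1.147 um

1.147


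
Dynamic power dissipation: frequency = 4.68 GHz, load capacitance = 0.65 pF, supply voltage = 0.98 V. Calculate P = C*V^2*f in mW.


Step 1: V^2 = 0.98^2 = 0.9604 V^2
Step 2: P = C*V^2*f = 0.65e-12 F * 0.9604 * 4.68e9 Hz
Step 3: P = 2.9215368e-03 W
Step 4: P = 2.922 mW

2.922


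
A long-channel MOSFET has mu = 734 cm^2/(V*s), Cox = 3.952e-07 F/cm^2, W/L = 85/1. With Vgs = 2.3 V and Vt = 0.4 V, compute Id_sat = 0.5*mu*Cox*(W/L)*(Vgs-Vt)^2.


Step 1: Overdrive voltage Vov = Vgs - Vt = 2.3 - 0.4 = 1.9 V
Step 2: W/L = 85/1 = 85
Step 3: Id = 0.5 * 734 * 3.952e-07 * 85 * 1.9^2
Step 4: Id = 4.45e-02 A

4.45e-02


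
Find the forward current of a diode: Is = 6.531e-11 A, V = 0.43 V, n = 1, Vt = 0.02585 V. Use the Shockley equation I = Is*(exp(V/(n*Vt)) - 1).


Step 1: V/(n*Vt) = 0.43/(1*0.02585) = 16.6344
Step 2: exp(16.6344) = 1.6758e+07
Step 3: I = 6.531e-11 * (1.6758e+07 - 1) = 1.09e-03 A

1.09e-03


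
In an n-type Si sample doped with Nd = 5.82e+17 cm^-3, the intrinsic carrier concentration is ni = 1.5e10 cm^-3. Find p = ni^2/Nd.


Step 1: Since Nd >> ni, n ≈ Nd = 5.82e+17 cm^-3
Step 2: p = ni^2 / n = (1.5e10)^2 / 5.82e+17
Step 3: p = 2.25e20 / 5.82e+17 = 3.87e+02 cm^-3

3.87e+02


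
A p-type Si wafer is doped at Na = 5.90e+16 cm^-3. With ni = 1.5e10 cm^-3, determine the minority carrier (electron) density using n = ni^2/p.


Step 1: Majority hole concentration p ≈ Na = 5.90e+16 cm^-3
Step 2: n = ni^2 / Na = (1.5e10)^2 / 5.90e+16
Step 3: n = 3.81e+03 cm^-3

3.81e+03


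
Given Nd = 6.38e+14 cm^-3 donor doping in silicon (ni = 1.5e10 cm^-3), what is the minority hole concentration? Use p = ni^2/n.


Step 1: Since Nd >> ni, n ≈ Nd = 6.38e+14 cm^-3
Step 2: p = ni^2 / n = (1.5e10)^2 / 6.38e+14
Step 3: p = 2.25e20 / 6.38e+14 = 3.53e+05 cm^-3

3.53e+05


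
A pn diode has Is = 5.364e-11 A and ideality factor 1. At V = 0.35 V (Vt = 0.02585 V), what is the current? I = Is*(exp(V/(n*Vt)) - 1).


Step 1: V/(n*Vt) = 0.35/(1*0.02585) = 13.5397
Step 2: exp(13.5397) = 7.5896e+05
Step 3: I = 5.364e-11 * (7.5896e+05 - 1) = 4.07e-05 A

4.07e-05


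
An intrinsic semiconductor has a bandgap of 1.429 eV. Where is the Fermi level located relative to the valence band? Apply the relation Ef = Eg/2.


Step 1: For an intrinsic semiconductor, the Fermi level sits at midgap.
Step 2: Ef = Eg / 2 = 1.429 / 2 = 0.7145 eV

0.7145


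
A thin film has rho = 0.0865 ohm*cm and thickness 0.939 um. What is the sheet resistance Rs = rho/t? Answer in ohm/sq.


Step 1: Convert thickness to cm: t = 0.939 um = 9.3900e-05 cm
Step 2: Rs = rho / t = 0.0865 / 9.3900e-05
Step 3: Rs = 921.2 ohm/sq

921.2


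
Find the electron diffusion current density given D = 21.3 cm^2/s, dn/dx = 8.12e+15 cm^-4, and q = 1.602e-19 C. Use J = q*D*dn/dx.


Step 1: J = q * D * (dn/dx)
Step 2: J = 1.602e-19 * 21.3 * 8.12e+15
Step 3: J = 2.77e-02 A/cm^2

2.77e-02


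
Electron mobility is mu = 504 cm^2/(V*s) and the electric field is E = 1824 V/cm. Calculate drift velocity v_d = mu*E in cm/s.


Step 1: v_d = mu * E
Step 2: v_d = 504 * 1824 = 919296
Step 3: v_d = 9.19e+05 cm/s

9.19e+05


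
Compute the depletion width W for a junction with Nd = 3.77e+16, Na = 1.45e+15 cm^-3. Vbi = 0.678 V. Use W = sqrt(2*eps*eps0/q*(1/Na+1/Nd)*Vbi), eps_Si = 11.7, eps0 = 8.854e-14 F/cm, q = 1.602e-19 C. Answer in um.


Step 1: 1/Na + 1/Nd = 1/1.45e+15 + 1/3.77e+16 = 7.16180e-16
Step 2: 2*eps*eps0/q = 2*11.7*8.854e-14/1.602e-19 = 1.293281e+07
Step 3: W^2 = 1.293281e+07 * 7.16180e-16 * 0.678 = 6.27979e-09
Step 4: W = sqrt(6.27979e-09) = 7.925e-05 cm = 0.7925 um

0.7925


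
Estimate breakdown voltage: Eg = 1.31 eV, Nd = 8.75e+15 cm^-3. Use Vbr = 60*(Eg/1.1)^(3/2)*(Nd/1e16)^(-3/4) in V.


Step 1: Eg/1.1 = 1.31/1.1 = 1.190909
Step 2: (Eg/1.1)^1.5 = 1.190909^1.5 = 1.299624
Step 3: (Nd/1e16)^(-0.75) = (0.875)^(-0.75) = 1.105335
Step 4: Vbr = 60 * 1.299624 * 1.105335 = 86.2 V

86.2


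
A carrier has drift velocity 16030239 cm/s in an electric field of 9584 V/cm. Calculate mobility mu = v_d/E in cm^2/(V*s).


Step 1: mu = v_d / E
Step 2: mu = 16030239 / 9584
Step 3: mu = 1672.6 cm^2/(V*s)

1672.6


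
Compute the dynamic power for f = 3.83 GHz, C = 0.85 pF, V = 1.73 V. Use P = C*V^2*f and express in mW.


Step 1: V^2 = 1.73^2 = 2.9929 V^2
Step 2: P = C*V^2*f = 0.85e-12 F * 2.9929 * 3.83e9 Hz
Step 3: P = 9.74338595e-03 W
Step 4: P = 9.743 mW

9.743


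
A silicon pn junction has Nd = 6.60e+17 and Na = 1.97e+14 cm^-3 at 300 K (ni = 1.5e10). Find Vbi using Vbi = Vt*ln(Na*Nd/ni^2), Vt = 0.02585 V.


Step 1: Compute Na*Nd/ni^2 = 1.97e+14 * 6.60e+17 / (1.5e10)^2 = 5.7787e+11
Step 2: ln(5.7787e+11) = 27.0826
Step 3: Vbi = 0.02585 * 27.0826 = 0.7 V

0.7


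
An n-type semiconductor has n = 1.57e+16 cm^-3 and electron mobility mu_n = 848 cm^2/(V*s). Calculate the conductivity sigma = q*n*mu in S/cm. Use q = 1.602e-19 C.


Step 1: sigma = q * n * mu
Step 2: sigma = 1.602e-19 * 1.57e+16 * 848
Step 3: sigma = 2.133e+00 S/cm

2.133e+00


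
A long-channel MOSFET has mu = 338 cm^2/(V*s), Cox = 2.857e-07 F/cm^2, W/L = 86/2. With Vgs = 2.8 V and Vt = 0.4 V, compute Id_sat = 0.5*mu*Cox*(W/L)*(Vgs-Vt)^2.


Step 1: Overdrive voltage Vov = Vgs - Vt = 2.8 - 0.4 = 2.4 V
Step 2: W/L = 86/2 = 43
Step 3: Id = 0.5 * 338 * 2.857e-07 * 43 * 2.4^2
Step 4: Id = 1.20e-02 A

1.20e-02


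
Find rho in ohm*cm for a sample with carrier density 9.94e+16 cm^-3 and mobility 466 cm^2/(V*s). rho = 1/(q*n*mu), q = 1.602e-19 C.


Step 1: sigma = q * n * mu = 1.602e-19 * 9.94e+16 * 466 = 7.42053e+00 S/cm
Step 2: rho = 1 / sigma = 1 / 7.42053e+00 = 0.1348 ohm*cm

0.1348


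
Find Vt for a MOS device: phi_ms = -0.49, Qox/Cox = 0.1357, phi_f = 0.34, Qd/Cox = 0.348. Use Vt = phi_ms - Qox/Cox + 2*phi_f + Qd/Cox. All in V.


Step 1: Vt = phi_ms - Qox/Cox + 2*phi_f + Qd/Cox
Step 2: Vt = -0.49 - 0.1357 + 2*0.34 + 0.348
Step 3: Vt = -0.49 - 0.1357 + 0.68 + 0.348
Step 4: Vt = 0.4023 V

0.4023


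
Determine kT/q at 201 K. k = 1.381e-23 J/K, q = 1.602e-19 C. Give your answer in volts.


Step 1: kT = 1.381e-23 * 201 = 2.77581e-21 J
Step 2: Vt = kT/q = 2.77581e-21 / 1.602e-19
Step 3: Vt = 0.01733 V

0.01733


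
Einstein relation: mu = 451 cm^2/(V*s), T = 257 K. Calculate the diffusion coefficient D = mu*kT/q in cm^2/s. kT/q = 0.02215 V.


Step 1: D = mu * (kT/q)
Step 2: D = 451 * 0.02215
Step 3: D = 9.99 cm^2/s

9.99


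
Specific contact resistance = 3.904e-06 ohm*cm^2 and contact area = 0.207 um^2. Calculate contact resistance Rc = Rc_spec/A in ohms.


Step 1: Convert area to cm^2: 0.207 um^2 = 2.0700e-09 cm^2
Step 2: Rc = Rc_spec / A = 3.904e-06 / 2.0700e-09
Step 3: Rc = 1.89e+03 ohms

1.89e+03


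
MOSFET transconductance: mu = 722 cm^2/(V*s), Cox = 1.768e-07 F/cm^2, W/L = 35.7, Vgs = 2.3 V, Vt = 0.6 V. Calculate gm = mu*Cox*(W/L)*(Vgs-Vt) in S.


Step 1: Vov = Vgs - Vt = 2.3 - 0.6 = 1.7 V
Step 2: gm = mu * Cox * (W/L) * Vov
Step 3: gm = 722 * 1.768e-07 * 35.7 * 1.7 = 7.75e-03 S

7.75e-03


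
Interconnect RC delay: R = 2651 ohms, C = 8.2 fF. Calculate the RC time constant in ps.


Step 1: tau = R * C
Step 2: tau = 2651 * 8.2 fF = 2651 * 8.2e-15 F
Step 3: tau = 2.17382e-11 s = 21.7382 ps

21.7382


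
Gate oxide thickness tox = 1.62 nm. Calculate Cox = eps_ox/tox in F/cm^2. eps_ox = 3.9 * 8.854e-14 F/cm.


Step 1: eps_ox = 3.9 * 8.854e-14 = 3.45306e-13 F/cm
Step 2: tox in cm = 1.62 nm * 1e-7 = 1.6200e-07 cm
Step 3: Cox = 3.45306e-13 / 1.6200e-07 = 2.13e-06 F/cm^2

2.13e-06


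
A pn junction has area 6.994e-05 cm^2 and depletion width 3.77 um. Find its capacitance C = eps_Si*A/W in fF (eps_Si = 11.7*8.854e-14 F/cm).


Step 1: eps_Si = 11.7 * 8.854e-14 = 1.035918e-12 F/cm
Step 2: W in cm = 3.77 * 1e-4 = 3.77e-04 cm
Step 3: C = 1.035918e-12 * 6.994e-05 / 3.77e-04 = 1.921806e-13 F
Step 4: C = 192.18 fF

192.18


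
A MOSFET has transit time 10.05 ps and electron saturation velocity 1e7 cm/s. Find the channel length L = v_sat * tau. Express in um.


Step 1: tau in seconds = 10.05 ps * 1e-12 = 1.0050e-11 s
Step 2: L = v_sat * tau = 1e7 * 1.0050e-11 = 1.0050e-04 cm
Step 3: L in um = 1.0050e-04 * 1e4 = 1.005 um

1.005


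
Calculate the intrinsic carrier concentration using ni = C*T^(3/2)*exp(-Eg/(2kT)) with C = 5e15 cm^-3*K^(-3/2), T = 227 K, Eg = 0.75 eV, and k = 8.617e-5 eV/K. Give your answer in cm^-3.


Step 1: Compute kT = 8.617e-5 * 227 = 0.01956059 eV
Step 2: Exponent = -Eg/(2kT) = -0.75/(2*0.01956059) = -19.17120
Step 3: T^(3/2) = 227^1.5 = 3420.10
Step 4: ni = 5e15 * 3420.10 * exp(-19.17120) = 8.07e+10 cm^-3

8.07e+10


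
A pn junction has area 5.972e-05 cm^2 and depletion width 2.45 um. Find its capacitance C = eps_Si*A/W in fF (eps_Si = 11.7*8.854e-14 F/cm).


Step 1: eps_Si = 11.7 * 8.854e-14 = 1.035918e-12 F/cm
Step 2: W in cm = 2.45 * 1e-4 = 2.45e-04 cm
Step 3: C = 1.035918e-12 * 5.972e-05 / 2.45e-04 = 2.525103e-13 F
Step 4: C = 252.51 fF

252.51


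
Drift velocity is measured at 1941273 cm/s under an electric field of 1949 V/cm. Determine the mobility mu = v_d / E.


Step 1: mu = v_d / E
Step 2: mu = 1941273 / 1949
Step 3: mu = 996.04 cm^2/(V*s)

996.04


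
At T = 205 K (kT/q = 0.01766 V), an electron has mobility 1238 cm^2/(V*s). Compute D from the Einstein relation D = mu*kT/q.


Step 1: D = mu * (kT/q)
Step 2: D = 1238 * 0.01766
Step 3: D = 21.86 cm^2/s

21.86


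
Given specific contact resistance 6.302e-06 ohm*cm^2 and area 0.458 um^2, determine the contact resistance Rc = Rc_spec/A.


Step 1: Convert area to cm^2: 0.458 um^2 = 4.5800e-09 cm^2
Step 2: Rc = Rc_spec / A = 6.302e-06 / 4.5800e-09
Step 3: Rc = 1.38e+03 ohms

1.38e+03


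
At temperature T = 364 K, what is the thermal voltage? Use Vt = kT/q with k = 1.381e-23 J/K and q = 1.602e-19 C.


Step 1: kT = 1.381e-23 * 364 = 5.02684e-21 J
Step 2: Vt = kT/q = 5.02684e-21 / 1.602e-19
Step 3: Vt = 0.03138 V

0.03138


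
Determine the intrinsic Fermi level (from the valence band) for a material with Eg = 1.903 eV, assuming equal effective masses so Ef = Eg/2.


Step 1: For an intrinsic semiconductor, the Fermi level sits at midgap.
Step 2: Ef = Eg / 2 = 1.903 / 2 = 0.9515 eV

0.9515


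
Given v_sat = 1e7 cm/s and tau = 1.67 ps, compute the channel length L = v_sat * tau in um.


Step 1: tau in seconds = 1.67 ps * 1e-12 = 1.6700e-12 s
Step 2: L = v_sat * tau = 1e7 * 1.6700e-12 = 1.6700e-05 cm
Step 3: L in um = 1.6700e-05 * 1e4 = 0.167 um

0.167


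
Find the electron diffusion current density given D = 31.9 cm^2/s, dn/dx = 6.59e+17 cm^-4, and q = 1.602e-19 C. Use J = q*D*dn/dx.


Step 1: J = q * D * (dn/dx)
Step 2: J = 1.602e-19 * 31.9 * 6.59e+17
Step 3: J = 3.37e+00 A/cm^2

3.37e+00


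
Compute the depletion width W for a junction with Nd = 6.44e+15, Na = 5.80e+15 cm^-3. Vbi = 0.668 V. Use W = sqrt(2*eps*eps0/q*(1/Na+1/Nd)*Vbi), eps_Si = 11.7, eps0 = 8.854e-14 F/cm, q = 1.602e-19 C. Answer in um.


Step 1: 1/Na + 1/Nd = 1/5.80e+15 + 1/6.44e+15 = 3.27693e-16
Step 2: 2*eps*eps0/q = 2*11.7*8.854e-14/1.602e-19 = 1.293281e+07
Step 3: W^2 = 1.293281e+07 * 3.27693e-16 * 0.668 = 2.83098e-09
Step 4: W = sqrt(2.83098e-09) = 5.321e-05 cm = 0.5321 um

0.5321


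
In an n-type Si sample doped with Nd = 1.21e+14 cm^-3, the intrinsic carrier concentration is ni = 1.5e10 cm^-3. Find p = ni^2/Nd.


Step 1: Since Nd >> ni, n ≈ Nd = 1.21e+14 cm^-3
Step 2: p = ni^2 / n = (1.5e10)^2 / 1.21e+14
Step 3: p = 2.25e20 / 1.21e+14 = 1.86e+06 cm^-3

1.86e+06


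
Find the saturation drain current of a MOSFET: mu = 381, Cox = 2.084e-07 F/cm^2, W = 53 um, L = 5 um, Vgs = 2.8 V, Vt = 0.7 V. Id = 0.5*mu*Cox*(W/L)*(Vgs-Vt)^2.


Step 1: Overdrive voltage Vov = Vgs - Vt = 2.8 - 0.7 = 2.1 V
Step 2: W/L = 53/5 = 10.6
Step 3: Id = 0.5 * 381 * 2.084e-07 * 10.6 * 2.1^2
Step 4: Id = 1.86e-03 A

1.86e-03


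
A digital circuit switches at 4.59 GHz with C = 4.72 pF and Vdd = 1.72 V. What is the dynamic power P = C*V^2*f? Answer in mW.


Step 1: V^2 = 1.72^2 = 2.9584 V^2
Step 2: P = C*V^2*f = 4.72e-12 F * 2.9584 * 4.59e9 Hz
Step 3: P = 6.409314432e-02 W
Step 4: P = 64.093 mW

64.093


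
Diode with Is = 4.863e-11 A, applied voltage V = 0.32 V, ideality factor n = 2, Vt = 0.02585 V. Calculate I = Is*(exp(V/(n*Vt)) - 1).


Step 1: V/(n*Vt) = 0.32/(2*0.02585) = 6.1896
Step 2: exp(6.1896) = 4.8765e+02
Step 3: I = 4.863e-11 * (4.8765e+02 - 1) = 2.37e-08 A

2.37e-08


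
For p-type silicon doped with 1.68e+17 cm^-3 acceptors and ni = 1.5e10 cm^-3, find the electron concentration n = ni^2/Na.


Step 1: Majority hole concentration p ≈ Na = 1.68e+17 cm^-3
Step 2: n = ni^2 / Na = (1.5e10)^2 / 1.68e+17
Step 3: n = 1.34e+03 cm^-3

1.34e+03


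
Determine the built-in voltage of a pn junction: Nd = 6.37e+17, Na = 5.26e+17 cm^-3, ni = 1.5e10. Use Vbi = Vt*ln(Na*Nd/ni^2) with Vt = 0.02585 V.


Step 1: Compute Na*Nd/ni^2 = 5.26e+17 * 6.37e+17 / (1.5e10)^2 = 1.4892e+15
Step 2: ln(1.4892e+15) = 34.9370
Step 3: Vbi = 0.02585 * 34.9370 = 0.903 V

0.903


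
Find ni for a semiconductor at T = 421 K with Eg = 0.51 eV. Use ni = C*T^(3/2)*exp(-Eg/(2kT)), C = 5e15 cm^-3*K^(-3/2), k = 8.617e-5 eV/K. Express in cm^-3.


Step 1: Compute kT = 8.617e-5 * 421 = 0.03627757 eV
Step 2: Exponent = -Eg/(2kT) = -0.51/(2*0.03627757) = -7.02914
Step 3: T^(3/2) = 421^1.5 = 8638.20
Step 4: ni = 5e15 * 8638.20 * exp(-7.02914) = 3.83e+16 cm^-3

3.83e+16


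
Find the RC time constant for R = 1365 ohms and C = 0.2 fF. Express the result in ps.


Step 1: tau = R * C
Step 2: tau = 1365 * 0.2 fF = 1365 * 2.0e-16 F
Step 3: tau = 2.73e-13 s = 0.273 ps

0.273


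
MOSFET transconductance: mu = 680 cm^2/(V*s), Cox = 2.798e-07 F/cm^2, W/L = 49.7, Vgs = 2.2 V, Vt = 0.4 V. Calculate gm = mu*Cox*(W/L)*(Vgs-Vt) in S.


Step 1: Vov = Vgs - Vt = 2.2 - 0.4 = 1.8 V
Step 2: gm = mu * Cox * (W/L) * Vov
Step 3: gm = 680 * 2.798e-07 * 49.7 * 1.8 = 1.70e-02 S

1.70e-02


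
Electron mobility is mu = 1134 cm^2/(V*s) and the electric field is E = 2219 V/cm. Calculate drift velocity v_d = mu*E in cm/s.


Step 1: v_d = mu * E
Step 2: v_d = 1134 * 2219 = 2516346
Step 3: v_d = 2.52e+06 cm/s

2.52e+06


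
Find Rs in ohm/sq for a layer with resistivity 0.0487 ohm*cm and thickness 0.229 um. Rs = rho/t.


Step 1: Convert thickness to cm: t = 0.229 um = 2.2900e-05 cm
Step 2: Rs = rho / t = 0.0487 / 2.2900e-05
Step 3: Rs = 2126.6 ohm/sq

2126.6


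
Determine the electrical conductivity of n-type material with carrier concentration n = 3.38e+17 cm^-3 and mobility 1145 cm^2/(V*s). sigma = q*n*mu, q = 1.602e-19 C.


Step 1: sigma = q * n * mu
Step 2: sigma = 1.602e-19 * 3.38e+17 * 1145
Step 3: sigma = 6.200e+01 S/cm

6.200e+01


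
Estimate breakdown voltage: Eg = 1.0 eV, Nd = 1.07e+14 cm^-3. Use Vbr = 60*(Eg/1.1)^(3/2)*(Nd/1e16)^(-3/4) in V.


Step 1: Eg/1.1 = 1.0/1.1 = 0.909091
Step 2: (Eg/1.1)^1.5 = 0.909091^1.5 = 0.866784
Step 3: (Nd/1e16)^(-0.75) = (0.0107)^(-0.75) = 30.058144
Step 4: Vbr = 60 * 0.866784 * 30.058144 = 1563.2 V

1563.2


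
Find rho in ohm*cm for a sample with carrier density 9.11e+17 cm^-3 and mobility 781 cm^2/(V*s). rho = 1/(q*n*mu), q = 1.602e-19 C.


Step 1: sigma = q * n * mu = 1.602e-19 * 9.11e+17 * 781 = 1.13981e+02 S/cm
Step 2: rho = 1 / sigma = 1 / 1.13981e+02 = 0.008773 ohm*cm

0.008773
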